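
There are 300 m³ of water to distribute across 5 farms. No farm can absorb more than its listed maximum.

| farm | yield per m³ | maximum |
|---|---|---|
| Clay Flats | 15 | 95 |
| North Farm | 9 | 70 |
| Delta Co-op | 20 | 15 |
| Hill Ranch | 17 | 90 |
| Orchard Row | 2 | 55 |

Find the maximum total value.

Order the farms by yield per m³: Delta Co-op 20 > Hill Ranch 17 > Clay Flats 15 > North Farm 9 > Orchard Row 2.
Delta Co-op takes 15 to reach its cap of 15 — 285 left.
Hill Ranch: +90 to 90 (cap) — 195 left.
Clay Flats takes 95 to reach its cap of 95 — 100 left.
North Farm takes 70 to reach its cap of 70 — 30 left.
Only 30 left; Orchard Row takes them to reach 30.
Total = 15×95 + 9×70 + 20×15 + 17×90 + 2×30 = 3945.

3945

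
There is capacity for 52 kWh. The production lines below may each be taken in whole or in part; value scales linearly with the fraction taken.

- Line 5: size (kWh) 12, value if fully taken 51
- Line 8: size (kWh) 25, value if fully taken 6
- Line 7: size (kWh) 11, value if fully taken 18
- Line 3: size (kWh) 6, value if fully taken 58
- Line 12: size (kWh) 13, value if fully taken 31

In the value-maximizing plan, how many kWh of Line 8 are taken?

Rank by value-to-size ratio: Line 3 58/6≈9.67, Line 5 51/12≈4.25, Line 12 31/13≈2.38, Line 7 18/11≈1.64, Line 8 6/25≈0.24.
Line 3: take in full, 6 kWh for value 58 — 46 left.
Take all of Line 5 (12 kWh, value 51) — 34 kWh left.
All 13 kWh of Line 12 fit (value 31) — 21 remain.
Line 7: take in full, 11 kWh for value 18 — 10 left.
Fill the last 10 kWh with part of Line 8: 10/25 of it earns 2.4.

10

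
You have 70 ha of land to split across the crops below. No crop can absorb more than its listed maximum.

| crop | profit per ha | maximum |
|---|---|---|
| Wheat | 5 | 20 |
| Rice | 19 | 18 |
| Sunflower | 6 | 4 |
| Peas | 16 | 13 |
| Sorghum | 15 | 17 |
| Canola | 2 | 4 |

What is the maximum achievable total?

919

Order the crops by profit per ha: Rice 19 > Peas 16 > Sorghum 15 > Sunflower 6 > Wheat 5 > Canola 2.
Rice takes 18 to reach its cap of 18 — 52 left.
Give Peas 13 to hit its cap of 13 — 39 left.
Give Sorghum 17 to hit its cap of 17 — 22 left.
Sunflower takes 4 to reach its cap of 4 — 18 left.
Wheat has room for 20 but only 18 remain, so it gets 18.
Total = 5×18 + 19×18 + 6×4 + 16×13 + 15×17 = 919.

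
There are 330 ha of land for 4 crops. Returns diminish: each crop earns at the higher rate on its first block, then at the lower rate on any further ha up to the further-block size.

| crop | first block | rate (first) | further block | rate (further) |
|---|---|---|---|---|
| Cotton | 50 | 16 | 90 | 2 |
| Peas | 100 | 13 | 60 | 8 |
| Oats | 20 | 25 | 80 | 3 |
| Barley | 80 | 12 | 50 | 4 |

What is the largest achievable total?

Order all 8 blocks by rate: Oats/T1 25 > Cotton/T1 16 > Peas/T1 13 > Barley/T1 12 > Peas/T2 8 > Barley/T2 4 > Oats/T2 3 > Cotton/T2 2.
Oats T1 at 25: fill all 20 → 310 left.
Cotton/T1 (16): +50 → 260 left.
Peas/T1 (13): +100 → 160 left.
Barley/T1 (12): +80 → 80 left.
Peas/T2 (8): +60 → 20 left.
Barley T2 at 4: only 20 left, fill 20.
Total = 25×20 + 16×50 + 13×100 + 12×80 + 8×60 + 4×20 = 4120.

4120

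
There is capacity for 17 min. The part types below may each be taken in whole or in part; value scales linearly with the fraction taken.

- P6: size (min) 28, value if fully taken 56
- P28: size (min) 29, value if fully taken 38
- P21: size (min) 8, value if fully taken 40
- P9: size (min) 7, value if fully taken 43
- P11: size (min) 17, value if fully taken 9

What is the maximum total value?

Rank by value-to-size ratio: P9 43/7≈6.14, P21 40/8≈5, P6 56/28≈2, P28 38/29≈1.31, P11 9/17≈0.529.
All 7 min of P9 fit (value 43) → 10 remain.
P21: take in full, 8 min for value 40 → 2 left.
Fill the last 2 min with part of P6: 2/28 of it earns 4.
Total value = 87.

87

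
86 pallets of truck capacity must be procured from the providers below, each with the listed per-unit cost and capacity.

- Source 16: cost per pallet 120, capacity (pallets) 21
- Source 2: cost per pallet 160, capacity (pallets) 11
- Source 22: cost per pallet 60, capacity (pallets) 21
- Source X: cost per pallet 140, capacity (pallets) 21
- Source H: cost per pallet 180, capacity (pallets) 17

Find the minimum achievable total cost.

Fill from the cheapest provider first.
Take 21 from Source 22 at 60 ; need 65 more.
Source 16 at 120: take all 21 pallets ; 44 still needed.
Source X at 140: take all 21 pallets ; 23 still needed.
Source 2 at 160: take all 11 pallets ; 12 still needed.
Source H (180): take the remaining 12 ; done.
Cost = 21×60 + 21×120 + 21×140 + 11×160 + 12×180 = 10640.

10640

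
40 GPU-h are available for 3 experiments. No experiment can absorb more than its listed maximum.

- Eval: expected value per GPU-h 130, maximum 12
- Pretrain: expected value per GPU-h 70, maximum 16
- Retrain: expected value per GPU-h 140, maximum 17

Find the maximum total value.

4710

Highest expected value per GPU-h first: Retrain 140 > Eval 130 > Pretrain 70.
Retrain takes 17 to reach its cap of 17 → 23 left.
Eval: +12 to 12 (cap) → 11 left.
Pretrain has room for 16 but only 11 remain, so it gets 11.
Total = 130×12 + 70×11 + 140×17 = 4710.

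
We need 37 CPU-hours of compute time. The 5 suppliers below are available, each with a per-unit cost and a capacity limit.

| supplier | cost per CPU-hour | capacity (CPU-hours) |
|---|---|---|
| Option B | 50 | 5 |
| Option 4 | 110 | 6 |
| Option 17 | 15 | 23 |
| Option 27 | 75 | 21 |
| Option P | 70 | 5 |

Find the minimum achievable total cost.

Use suppliers in increasing cost order.
Take 23 from Option 17 at 15 — need 14 more.
Option B (50): use full 5 — 9 CPU-hours to go.
Option P (70): use full 5 — 4 CPU-hours to go.
Option 27 at 75: take 4 of its 21 — requirement met.
Option 4: unused.
Cost = 23×15 + 5×50 + 5×70 + 4×75 = 1245.

1245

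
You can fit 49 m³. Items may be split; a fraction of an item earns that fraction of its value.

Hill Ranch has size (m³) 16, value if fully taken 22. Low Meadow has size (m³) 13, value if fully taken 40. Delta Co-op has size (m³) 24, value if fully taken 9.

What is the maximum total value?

Rank by value-to-size ratio: Low Meadow 40/13≈3.08, Hill Ranch 22/16≈1.38, Delta Co-op 9/24≈0.375.
Low Meadow: take in full, 13 m³ for value 40 → 36 left.
Hill Ranch: take in full, 16 m³ for value 22 → 20 left.
Fill the last 20 m³ with part of Delta Co-op: 20/24 of it earns 7.5.
Total value = 69.5.

69.5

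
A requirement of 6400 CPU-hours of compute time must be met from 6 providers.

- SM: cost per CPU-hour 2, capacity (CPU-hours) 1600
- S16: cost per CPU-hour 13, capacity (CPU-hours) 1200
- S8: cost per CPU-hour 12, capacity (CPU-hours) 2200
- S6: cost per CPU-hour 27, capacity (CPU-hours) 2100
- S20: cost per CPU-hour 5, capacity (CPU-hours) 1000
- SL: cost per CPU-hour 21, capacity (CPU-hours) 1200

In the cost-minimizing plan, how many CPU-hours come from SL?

400

Cheapest first:
SM at 2: take all 1600 CPU-hours → 4800 still needed.
S20 (5): use full 1000 → 3800 CPU-hours to go.
S8 at 12: take all 2200 CPU-hours → 1600 still needed.
S16 (13): use full 1200 → 400 CPU-hours to go.
SL (21): take the remaining 400 → done.
S6: unused.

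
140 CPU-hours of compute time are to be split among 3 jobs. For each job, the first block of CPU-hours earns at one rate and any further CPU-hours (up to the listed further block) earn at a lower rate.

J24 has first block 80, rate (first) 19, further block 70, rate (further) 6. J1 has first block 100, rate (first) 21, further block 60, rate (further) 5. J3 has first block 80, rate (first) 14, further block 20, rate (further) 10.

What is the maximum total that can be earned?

Treat each block as its own option and order by rate: J1/T1 21 > J24/T1 19 > J3/T1 14 > J3/T2 10 > J24/T2 6 > J1/T2 5.
Fill J1 T1 block (100 at 21) → 40 left.
J24/T1: +40 of 80 at 19; pool empty.
Total = 21×100 + 19×40 = 2860.

2860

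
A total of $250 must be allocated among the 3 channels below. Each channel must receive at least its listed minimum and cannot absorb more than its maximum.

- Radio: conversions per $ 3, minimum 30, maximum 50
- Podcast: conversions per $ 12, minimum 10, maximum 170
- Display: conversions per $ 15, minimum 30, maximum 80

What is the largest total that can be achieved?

2970

Meeting every minimum uses 30+10+30 = 70 $, leaving 180.
Rank by conversions per $: Display 15 > Podcast 12 > Radio 3.
Display takes 50 more to reach its cap of 80 ; 130 left.
Podcast: +130 (room for 160) → 140. Pool exhausted.
Total = 3×30 + 12×140 + 15×80 = 2970.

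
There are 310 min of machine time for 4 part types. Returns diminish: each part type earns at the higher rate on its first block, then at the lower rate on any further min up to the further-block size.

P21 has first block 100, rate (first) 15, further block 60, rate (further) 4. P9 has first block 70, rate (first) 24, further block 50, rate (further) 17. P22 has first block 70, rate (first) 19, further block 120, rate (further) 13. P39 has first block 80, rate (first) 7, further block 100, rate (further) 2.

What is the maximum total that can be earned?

Rank every tier by rate: P9/first 24 > P22/first 19 > P9/second 17 > P21/first 15 > P22/second 13 > P39/first 7 > P21/second 4 > P39/second 2.
Fill P9 first block (70 at 24) → 240 left.
Fill P22 first block (70 at 19) → 170 left.
P9/second (17): +50 → 120 left.
Fill P21 first block (100 at 15) → 20 left.
P22 second at 13: only 20 left, fill 20.
Total = 24×70 + 19×70 + 17×50 + 15×100 + 13×20 = 5620.

5620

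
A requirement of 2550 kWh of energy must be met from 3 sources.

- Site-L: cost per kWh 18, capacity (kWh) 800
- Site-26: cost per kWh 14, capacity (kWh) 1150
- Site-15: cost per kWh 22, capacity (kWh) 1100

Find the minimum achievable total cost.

43700

Fill from the cheapest source first.
Take 1150 from Site-26 at 14 → need 1400 more.
Site-L at 18: take all 800 kWh → 600 still needed.
Take 600 from Site-15 at 22 to finish.
Cost = 1150×14 + 800×18 + 600×22 = 43700.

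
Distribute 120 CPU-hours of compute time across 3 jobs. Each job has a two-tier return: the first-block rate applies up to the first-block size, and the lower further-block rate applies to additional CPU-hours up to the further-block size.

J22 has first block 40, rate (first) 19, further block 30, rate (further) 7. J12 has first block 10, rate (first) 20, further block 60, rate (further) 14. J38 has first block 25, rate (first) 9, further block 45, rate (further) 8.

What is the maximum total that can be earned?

1890

Order all 6 blocks by rate: J12/T1 20 > J22/T1 19 > J12/T2 14 > J38/T1 9 > J38/T2 8 > J22/T2 7.
J12/T1 (20): +10 → 110 left.
Fill J22 T1 block (40 at 19) → 70 left.
J12/T2 (14): +60 → 10 left.
10 remain; put them into J38 T1 at 9.
Total = 20×10 + 19×40 + 14×60 + 9×10 = 1890.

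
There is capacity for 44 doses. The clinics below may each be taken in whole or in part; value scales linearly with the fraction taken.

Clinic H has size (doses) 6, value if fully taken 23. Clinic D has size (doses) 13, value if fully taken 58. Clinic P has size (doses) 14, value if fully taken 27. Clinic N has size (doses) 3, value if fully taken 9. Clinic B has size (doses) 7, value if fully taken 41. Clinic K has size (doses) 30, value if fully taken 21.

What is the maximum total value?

Best value per unit of size first: Clinic B 41/7≈5.86, Clinic D 58/13≈4.46, Clinic H 23/6≈3.83, Clinic N 9/3≈3, Clinic P 27/14≈1.93, Clinic K 21/30≈0.7.
Take all of Clinic B (7 doses, value 41) ; 37 doses left.
Clinic D: take in full, 13 doses for value 58 ; 24 left.
Clinic H: take in full, 6 doses for value 23 ; 18 left.
Clinic N: take in full, 3 doses for value 9 ; 15 left.
Clinic P: take in full, 14 doses for value 27 ; 1 left.
1 doses left: a 1/30 share of Clinic K gives 21×1/30 = 0.7.
Total value = 158.7.

158.7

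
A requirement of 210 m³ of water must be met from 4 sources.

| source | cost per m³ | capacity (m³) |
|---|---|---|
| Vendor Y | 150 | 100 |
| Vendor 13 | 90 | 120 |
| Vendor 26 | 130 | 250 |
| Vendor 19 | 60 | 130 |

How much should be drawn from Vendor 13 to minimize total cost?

80

Fill from the cheapest source first.
Take 130 from Vendor 19 at 60 ; need 80 more.
Vendor 13 at 90: take 80 of its 120 ; requirement met.
Vendor 26, Vendor Y: unused.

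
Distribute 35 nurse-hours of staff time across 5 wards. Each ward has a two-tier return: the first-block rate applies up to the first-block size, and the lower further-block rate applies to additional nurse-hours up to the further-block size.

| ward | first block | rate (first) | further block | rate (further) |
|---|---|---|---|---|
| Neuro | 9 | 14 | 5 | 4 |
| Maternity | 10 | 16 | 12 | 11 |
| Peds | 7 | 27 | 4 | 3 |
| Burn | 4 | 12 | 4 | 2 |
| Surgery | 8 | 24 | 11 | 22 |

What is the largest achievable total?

767

Rank every tier by rate: Peds/T1 27 > Surgery/T1 24 > Surgery/T2 22 > Maternity/T1 16 > Neuro/T1 14 > Burn/T1 12 > Maternity/T2 11 > Neuro/T2 4 > Peds/T2 3 > Burn/T2 2.
Fill Peds T1 block (7 at 27) → 28 left.
Surgery T1 at 24: fill all 8 → 20 left.
Surgery/T2 (22): +11 → 9 left.
Maternity/T1: +9 of 10 at 16; pool empty.
Total = 27×7 + 24×8 + 22×11 + 16×9 = 767.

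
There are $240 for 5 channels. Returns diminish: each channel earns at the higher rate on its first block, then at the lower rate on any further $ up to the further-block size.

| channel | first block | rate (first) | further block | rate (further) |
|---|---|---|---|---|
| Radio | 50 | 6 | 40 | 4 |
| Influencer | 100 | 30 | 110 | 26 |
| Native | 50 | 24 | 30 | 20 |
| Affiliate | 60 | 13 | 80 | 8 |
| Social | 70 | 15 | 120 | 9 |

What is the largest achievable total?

6580

Treat each block as its own option and order by rate: Influencer/tier1 30 > Influencer/tier2 26 > Native/tier1 24 > Native/tier2 20 > Social/tier1 15 > Affiliate/tier1 13 > Social/tier2 9 > Affiliate/tier2 8 > Radio/tier1 6 > Radio/tier2 4.
Influencer tier1 at 30: fill all 100 — 140 left.
Influencer tier2 at 26: fill all 110 — 30 left.
30 remain; put them into Native tier1 at 24.
Total = 30×100 + 26×110 + 24×30 = 6580.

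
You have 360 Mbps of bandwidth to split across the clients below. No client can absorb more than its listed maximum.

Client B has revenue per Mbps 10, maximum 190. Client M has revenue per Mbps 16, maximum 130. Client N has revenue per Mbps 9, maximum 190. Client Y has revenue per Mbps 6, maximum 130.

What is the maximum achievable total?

4340

Rank by revenue per Mbps: Client M 16 > Client B 10 > Client N 9 > Client Y 6.
Client M: +130 to 130 (cap) ; 230 left.
Give Client B 190 to hit its cap of 190 ; 40 left.
Client N: +40 (room for 190) → 40. Pool exhausted.
Total = 10×190 + 16×130 + 9×40 = 4340.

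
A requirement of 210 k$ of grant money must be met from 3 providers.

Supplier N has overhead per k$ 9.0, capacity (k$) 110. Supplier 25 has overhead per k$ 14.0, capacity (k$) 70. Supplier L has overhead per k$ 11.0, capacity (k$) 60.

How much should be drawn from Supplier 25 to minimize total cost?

Use providers in increasing cost order.
Supplier N (9.0): use full 110 → 100 k$ to go.
Take 60 from Supplier L at 11.0 → need 40 more.
Supplier 25 (14.0): take the remaining 40 → done.

40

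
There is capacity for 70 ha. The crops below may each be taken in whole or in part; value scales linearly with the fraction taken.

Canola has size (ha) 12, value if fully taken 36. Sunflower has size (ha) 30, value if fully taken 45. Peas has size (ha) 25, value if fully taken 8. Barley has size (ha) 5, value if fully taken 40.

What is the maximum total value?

128.36

Rank by value-to-size ratio: Barley 40/5≈8, Canola 36/12≈3, Sunflower 45/30≈1.5, Peas 8/25≈0.32.
All 5 ha of Barley fit (value 40) → 65 remain.
Take all of Canola (12 ha, value 36) → 53 ha left.
Sunflower: take in full, 30 ha for value 45 → 23 left.
23 ha left: a 23/25 share of Peas gives 8×23/25 = 7.36.
Total value = 128.36.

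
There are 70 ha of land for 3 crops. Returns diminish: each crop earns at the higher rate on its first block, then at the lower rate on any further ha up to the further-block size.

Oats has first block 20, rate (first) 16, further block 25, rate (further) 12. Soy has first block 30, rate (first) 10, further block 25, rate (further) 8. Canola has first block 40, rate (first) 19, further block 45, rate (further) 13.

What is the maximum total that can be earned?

1210

Treat each block as its own option and order by rate: Canola/tier1 19 > Oats/tier1 16 > Canola/tier2 13 > Oats/tier2 12 > Soy/tier1 10 > Soy/tier2 8.
Fill Canola tier1 block (40 at 19) → 30 left.
Fill Oats tier1 block (20 at 16) → 10 left.
Canola/tier2: +10 of 45 at 13; pool empty.
Total = 19×40 + 16×20 + 13×10 = 1210.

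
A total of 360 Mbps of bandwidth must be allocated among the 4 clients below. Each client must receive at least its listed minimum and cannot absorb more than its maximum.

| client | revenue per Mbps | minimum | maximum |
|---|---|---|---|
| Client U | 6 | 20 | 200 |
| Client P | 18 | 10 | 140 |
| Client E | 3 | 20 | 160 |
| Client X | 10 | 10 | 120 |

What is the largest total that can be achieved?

Meeting every minimum uses 20+10+20+10 = 60 Mbps, leaving 300.
Highest revenue per Mbps first: Client P 18 > Client X 10 > Client U 6 > Client E 3.
Client P: +130 to 140 (cap) → 170 left.
Give Client X 110 more to hit its cap of 120 → 60 left.
Only 60 left; Client U takes them to reach 80.
Total = 6×80 + 18×140 + 3×20 + 10×120 = 4260.

4260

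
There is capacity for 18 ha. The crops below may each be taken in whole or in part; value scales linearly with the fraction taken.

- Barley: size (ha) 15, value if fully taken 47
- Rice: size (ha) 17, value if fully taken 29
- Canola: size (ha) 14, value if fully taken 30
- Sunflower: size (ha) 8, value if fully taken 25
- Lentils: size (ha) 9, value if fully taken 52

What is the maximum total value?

80.2

Best value per unit of size first: Lentils 52/9≈5.78, Barley 47/15≈3.13, Sunflower 25/8≈3.12, Canola 30/14≈2.14, Rice 29/17≈1.71.
Lentils: take in full, 9 ha for value 52 → 9 left.
Only 9 ha remain; take 9/15 of Barley for value 47×9/15 = 28.2.
Total value = 80.2.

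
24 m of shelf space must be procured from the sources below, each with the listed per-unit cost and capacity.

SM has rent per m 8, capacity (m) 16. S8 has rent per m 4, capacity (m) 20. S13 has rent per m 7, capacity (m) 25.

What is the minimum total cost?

108

Use sources in increasing cost order.
Take 20 from S8 at 4 — need 4 more.
S13 (7): take the remaining 4 — done.
SM: unused.
Cost = 20×4 + 4×7 = 108.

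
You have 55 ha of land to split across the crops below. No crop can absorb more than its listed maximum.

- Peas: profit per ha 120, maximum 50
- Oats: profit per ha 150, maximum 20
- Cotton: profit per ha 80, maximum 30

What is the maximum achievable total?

7200

Rank by profit per ha: Oats 150 > Peas 120 > Cotton 80.
Oats takes 20 to reach its cap of 20 ; 35 left.
Only 35 left; Peas takes them to reach 35.
Total = 120×35 + 150×20 = 7200.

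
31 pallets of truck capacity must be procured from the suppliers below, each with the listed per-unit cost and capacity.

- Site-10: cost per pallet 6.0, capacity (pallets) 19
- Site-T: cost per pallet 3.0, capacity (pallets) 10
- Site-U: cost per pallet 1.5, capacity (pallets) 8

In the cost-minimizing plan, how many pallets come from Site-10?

Fill from the cheapest supplier first.
Site-U (1.5): use full 8 — 23 pallets to go.
Take 10 from Site-T at 3.0 — need 13 more.
Take 13 from Site-10 at 6.0 to finish.

13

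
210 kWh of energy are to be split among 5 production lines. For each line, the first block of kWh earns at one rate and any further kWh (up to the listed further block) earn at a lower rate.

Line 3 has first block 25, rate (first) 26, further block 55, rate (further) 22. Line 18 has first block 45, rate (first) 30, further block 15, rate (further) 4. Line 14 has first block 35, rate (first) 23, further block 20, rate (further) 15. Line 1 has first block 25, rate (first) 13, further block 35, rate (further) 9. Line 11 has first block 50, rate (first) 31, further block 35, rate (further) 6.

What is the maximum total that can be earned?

5565

Rank every tier by rate: Line 11/tier1 31 > Line 18/tier1 30 > Line 3/tier1 26 > Line 14/tier1 23 > Line 3/tier2 22 > Line 14/tier2 15 > Line 1/tier1 13 > Line 1/tier2 9 > Line 11/tier2 6 > Line 18/tier2 4.
Fill Line 11 tier1 block (50 at 31) — 160 left.
Fill Line 18 tier1 block (45 at 30) — 115 left.
Fill Line 3 tier1 block (25 at 26) — 90 left.
Fill Line 14 tier1 block (35 at 23) — 55 left.
Line 3/tier2 (22): +55 — 0 left.
Total = 31×50 + 30×45 + 26×25 + 23×35 + 22×55 = 5565.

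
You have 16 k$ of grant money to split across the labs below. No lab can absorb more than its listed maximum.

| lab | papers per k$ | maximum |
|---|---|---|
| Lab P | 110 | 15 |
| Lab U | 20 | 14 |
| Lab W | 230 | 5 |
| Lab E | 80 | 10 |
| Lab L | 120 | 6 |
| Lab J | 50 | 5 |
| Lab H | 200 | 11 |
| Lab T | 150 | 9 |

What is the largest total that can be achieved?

3350

Highest papers per k$ first: Lab W 230 > Lab H 200 > Lab T 150 > Lab L 120 > Lab P 110 > Lab E 80 > Lab J 50 > Lab U 20.
Give Lab W 5 to hit its cap of 5 ; 11 left.
Lab H takes 11 to reach its cap of 11 ; 0 left.
Total = 230×5 + 200×11 = 3350.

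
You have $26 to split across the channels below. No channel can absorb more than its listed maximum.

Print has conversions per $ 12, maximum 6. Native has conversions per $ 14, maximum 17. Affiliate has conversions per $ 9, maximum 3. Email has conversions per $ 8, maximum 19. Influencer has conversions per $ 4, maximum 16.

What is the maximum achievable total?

Order the channels by conversions per $: Native 14 > Print 12 > Affiliate 9 > Email 8 > Influencer 4.
Native: +17 to 17 (cap) ; 9 left.
Print: +6 to 6 (cap) ; 3 left.
Affiliate: +3 to 3 (cap) ; 0 left.
Total = 12×6 + 14×17 + 9×3 = 337.

337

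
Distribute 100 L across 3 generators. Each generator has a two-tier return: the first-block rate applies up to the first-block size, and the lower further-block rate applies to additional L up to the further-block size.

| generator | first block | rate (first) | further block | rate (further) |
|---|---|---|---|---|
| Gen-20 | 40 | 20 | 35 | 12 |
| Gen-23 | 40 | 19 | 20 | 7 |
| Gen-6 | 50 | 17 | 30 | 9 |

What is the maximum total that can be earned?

Treat each block as its own option and order by rate: Gen-20/T1 20 > Gen-23/T1 19 > Gen-6/T1 17 > Gen-20/T2 12 > Gen-6/T2 9 > Gen-23/T2 7.
Gen-20/T1 (20): +40 → 60 left.
Gen-23 T1 at 19: fill all 40 → 20 left.
Gen-6 T1 at 17: only 20 left, fill 20.
Total = 20×40 + 19×40 + 17×20 = 1900.

1900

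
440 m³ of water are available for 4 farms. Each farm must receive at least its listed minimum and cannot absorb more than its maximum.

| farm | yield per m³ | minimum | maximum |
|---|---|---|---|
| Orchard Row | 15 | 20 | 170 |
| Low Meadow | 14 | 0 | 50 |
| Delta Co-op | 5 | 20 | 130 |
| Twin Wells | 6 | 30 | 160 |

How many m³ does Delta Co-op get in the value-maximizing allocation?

Meeting every minimum uses 20+0+20+30 = 70 m³, leaving 370.
Order the farms by yield per m³: Orchard Row 15 > Low Meadow 14 > Twin Wells 6 > Delta Co-op 5.
Orchard Row takes 150 more to reach its cap of 170 ; 220 left.
Low Meadow: +50 to 50 (cap) ; 170 left.
Twin Wells takes 130 more to reach its cap of 160 ; 40 left.
Delta Co-op: +40 (room for 110) → 60. Pool exhausted.

60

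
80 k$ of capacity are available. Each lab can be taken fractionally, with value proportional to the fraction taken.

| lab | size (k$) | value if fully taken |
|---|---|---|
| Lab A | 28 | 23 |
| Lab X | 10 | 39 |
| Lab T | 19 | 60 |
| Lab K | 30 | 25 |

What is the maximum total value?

Best value per unit of size first: Lab X 39/10≈3.9, Lab T 60/19≈3.16, Lab K 25/30≈0.833, Lab A 23/28≈0.821.
Lab X: take in full, 10 k$ for value 39 → 70 left.
All 19 k$ of Lab T fit (value 60) → 51 remain.
Lab K: take in full, 30 k$ for value 25 → 21 left.
21 k$ left: a 21/28 share of Lab A gives 23×21/28 = 17.25.
Total value = 141.25.

141.25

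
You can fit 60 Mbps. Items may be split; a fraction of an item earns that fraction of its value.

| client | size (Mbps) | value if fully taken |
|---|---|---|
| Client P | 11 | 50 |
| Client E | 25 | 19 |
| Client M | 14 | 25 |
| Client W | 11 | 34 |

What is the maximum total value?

127.24

Rank by value-to-size ratio: Client P 50/11≈4.55, Client W 34/11≈3.09, Client M 25/14≈1.79, Client E 19/25≈0.76.
All 11 Mbps of Client P fit (value 50) → 49 remain.
All 11 Mbps of Client W fit (value 34) → 38 remain.
Client M: take in full, 14 Mbps for value 25 → 24 left.
24 Mbps left: a 24/25 share of Client E gives 19×24/25 = 18.24.
Total value = 127.24.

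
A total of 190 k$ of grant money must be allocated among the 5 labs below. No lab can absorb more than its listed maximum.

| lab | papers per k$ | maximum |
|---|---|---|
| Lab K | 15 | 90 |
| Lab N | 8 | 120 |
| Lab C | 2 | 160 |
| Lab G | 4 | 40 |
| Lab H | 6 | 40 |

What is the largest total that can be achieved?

2150

Rank by papers per k$: Lab K 15 > Lab N 8 > Lab H 6 > Lab G 4 > Lab C 2.
Lab K: +90 to 90 (cap) → 100 left.
Lab N: +100 (room for 120) → 100. Pool exhausted.
Total = 15×90 + 8×100 = 2150.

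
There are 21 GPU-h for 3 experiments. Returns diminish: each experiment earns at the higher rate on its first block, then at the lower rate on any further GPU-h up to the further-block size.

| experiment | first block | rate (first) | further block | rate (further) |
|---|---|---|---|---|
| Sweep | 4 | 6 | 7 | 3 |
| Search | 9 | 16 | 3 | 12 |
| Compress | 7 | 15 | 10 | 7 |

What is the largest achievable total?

299

Treat each block as its own option and order by rate: Search/tier1 16 > Compress/tier1 15 > Search/tier2 12 > Compress/tier2 7 > Sweep/tier1 6 > Sweep/tier2 3.
Search/tier1 (16): +9 — 12 left.
Compress/tier1 (15): +7 — 5 left.
Search/tier2 (12): +3 — 2 left.
Compress/tier2: +2 of 10 at 7; pool empty.
Total = 16×9 + 15×7 + 12×3 + 7×2 = 299.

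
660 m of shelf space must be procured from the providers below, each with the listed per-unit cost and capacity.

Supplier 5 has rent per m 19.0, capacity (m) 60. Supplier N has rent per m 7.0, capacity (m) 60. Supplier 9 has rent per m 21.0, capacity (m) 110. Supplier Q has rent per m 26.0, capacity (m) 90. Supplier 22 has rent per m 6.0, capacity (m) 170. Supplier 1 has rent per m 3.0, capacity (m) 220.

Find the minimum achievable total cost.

Use providers in increasing cost order.
Supplier 1 (3.0): use full 220 → 440 m to go.
Supplier 22 at 6.0: take all 170 m → 270 still needed.
Supplier N at 7.0: take all 60 m → 210 still needed.
Take 60 from Supplier 5 at 19.0 → need 150 more.
Supplier 9 at 21.0: take all 110 m → 40 still needed.
Supplier Q at 26.0: take 40 of its 90 → requirement met.
Cost = 220×3.0 + 170×6.0 + 60×7.0 + 60×19.0 + 110×21.0 + 40×26.0 = 6590.

6590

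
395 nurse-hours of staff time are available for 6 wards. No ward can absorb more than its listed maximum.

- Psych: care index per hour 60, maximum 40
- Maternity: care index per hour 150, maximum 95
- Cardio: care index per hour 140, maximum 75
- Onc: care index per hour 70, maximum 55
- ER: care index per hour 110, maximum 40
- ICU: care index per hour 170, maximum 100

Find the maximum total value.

51800

Rank by care index per hour: ICU 170 > Maternity 150 > Cardio 140 > ER 110 > Onc 70 > Psych 60.
ICU takes 100 to reach its cap of 100 → 295 left.
Maternity: +95 to 95 (cap) → 200 left.
Cardio takes 75 to reach its cap of 75 → 125 left.
ER takes 40 to reach its cap of 40 → 85 left.
Onc: +55 to 55 (cap) → 30 left.
Only 30 left; Psych takes them to reach 30.
Total = 60×30 + 150×95 + 140×75 + 70×55 + 110×40 + 170×100 = 51800.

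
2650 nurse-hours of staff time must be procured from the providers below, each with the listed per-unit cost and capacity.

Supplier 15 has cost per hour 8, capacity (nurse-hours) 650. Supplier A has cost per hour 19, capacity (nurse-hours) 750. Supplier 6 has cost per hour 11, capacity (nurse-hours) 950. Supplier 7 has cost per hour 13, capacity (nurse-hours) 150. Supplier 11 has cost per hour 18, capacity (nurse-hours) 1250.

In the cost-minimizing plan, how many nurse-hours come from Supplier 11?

Cheapest first:
Supplier 15 (8): use full 650 → 2000 nurse-hours to go.
Supplier 6 (11): use full 950 → 1050 nurse-hours to go.
Supplier 7 (13): use full 150 → 900 nurse-hours to go.
Supplier 11 at 18: take 900 of its 1250 → requirement met.
Supplier A: unused.

900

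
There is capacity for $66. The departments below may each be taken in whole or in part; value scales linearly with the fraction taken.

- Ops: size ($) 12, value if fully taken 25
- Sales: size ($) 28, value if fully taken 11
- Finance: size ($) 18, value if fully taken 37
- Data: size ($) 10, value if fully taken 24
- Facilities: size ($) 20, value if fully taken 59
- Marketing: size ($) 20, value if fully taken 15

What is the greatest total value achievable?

Rank by value-to-size ratio: Facilities 59/20≈2.95, Data 24/10≈2.4, Ops 25/12≈2.08, Finance 37/18≈2.06, Marketing 15/20≈0.75, Sales 11/28≈0.393.
Take all of Facilities (20 $, value 59) → 46 $ left.
Data: take in full, 10 $ for value 24 → 36 left.
Ops: take in full, 12 $ for value 25 → 24 left.
All 18 $ of Finance fit (value 37) → 6 remain.
Only 6 $ remain; take 6/20 of Marketing for value 15×6/20 = 4.5.
Total value = 149.5.

149.5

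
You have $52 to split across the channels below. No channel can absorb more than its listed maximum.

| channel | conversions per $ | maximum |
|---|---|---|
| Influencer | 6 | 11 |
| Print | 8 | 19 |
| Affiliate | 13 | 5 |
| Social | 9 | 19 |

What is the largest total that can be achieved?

442

Order the channels by conversions per $: Affiliate 13 > Social 9 > Print 8 > Influencer 6.
Affiliate: +5 to 5 (cap) — 47 left.
Social: +19 to 19 (cap) — 28 left.
Give Print 19 to hit its cap of 19 — 9 left.
Influencer: +9 (room for 11) → 9. Pool exhausted.
Total = 6×9 + 8×19 + 13×5 + 9×19 = 442.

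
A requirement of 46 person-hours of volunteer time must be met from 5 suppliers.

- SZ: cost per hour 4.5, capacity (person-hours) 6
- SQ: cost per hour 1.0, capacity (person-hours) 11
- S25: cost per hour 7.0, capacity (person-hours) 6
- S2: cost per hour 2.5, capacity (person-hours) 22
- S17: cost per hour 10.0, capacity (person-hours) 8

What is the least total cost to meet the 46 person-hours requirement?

145

Fill from the cheapest supplier first.
SQ at 1.0: take all 11 person-hours — 35 still needed.
S2 at 2.5: take all 22 person-hours — 13 still needed.
SZ at 4.5: take all 6 person-hours — 7 still needed.
S25 (7.0): use full 6 — 1 person-hours to go.
S17 at 10.0: take 1 of its 8 — requirement met.
Cost = 11×1.0 + 22×2.5 + 6×4.5 + 6×7.0 + 1×10.0 = 145.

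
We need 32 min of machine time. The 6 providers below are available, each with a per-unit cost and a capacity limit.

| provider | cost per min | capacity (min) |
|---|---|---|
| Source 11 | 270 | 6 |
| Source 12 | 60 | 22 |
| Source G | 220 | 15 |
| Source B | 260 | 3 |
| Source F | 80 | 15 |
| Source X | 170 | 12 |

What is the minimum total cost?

Cheapest first:
Take 22 from Source 12 at 60 ; need 10 more.
Source F (80): take the remaining 10 ; done.
Source X, Source G, Source B, Source 11: unused.
Cost = 22×60 + 10×80 = 2120.

2120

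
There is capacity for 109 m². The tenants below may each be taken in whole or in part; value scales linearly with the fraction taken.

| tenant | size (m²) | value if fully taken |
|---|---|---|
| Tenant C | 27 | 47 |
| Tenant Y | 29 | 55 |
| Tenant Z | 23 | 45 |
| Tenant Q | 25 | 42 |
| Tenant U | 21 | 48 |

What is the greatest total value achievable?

Rank by value-to-size ratio: Tenant U 48/21≈2.29, Tenant Z 45/23≈1.96, Tenant Y 55/29≈1.9, Tenant C 47/27≈1.74, Tenant Q 42/25≈1.68.
Tenant U: take in full, 21 m² for value 48 → 88 left.
All 23 m² of Tenant Z fit (value 45) → 65 remain.
Tenant Y: take in full, 29 m² for value 55 → 36 left.
Take all of Tenant C (27 m², value 47) → 9 m² left.
9 m² left: a 9/25 share of Tenant Q gives 42×9/25 = 15.12.
Total value = 210.12.

210.12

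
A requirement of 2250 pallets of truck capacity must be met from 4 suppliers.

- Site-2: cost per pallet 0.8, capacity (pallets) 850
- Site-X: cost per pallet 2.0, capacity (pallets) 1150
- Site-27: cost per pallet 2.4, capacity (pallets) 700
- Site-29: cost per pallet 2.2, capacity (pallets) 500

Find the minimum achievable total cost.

Cheapest first:
Site-2 at 0.8: take all 850 pallets ; 1400 still needed.
Take 1150 from Site-X at 2.0 ; need 250 more.
Take 250 from Site-29 at 2.2 to finish.
Site-27: unused.
Cost = 850×0.8 + 1150×2.0 + 250×2.2 = 3530.

3530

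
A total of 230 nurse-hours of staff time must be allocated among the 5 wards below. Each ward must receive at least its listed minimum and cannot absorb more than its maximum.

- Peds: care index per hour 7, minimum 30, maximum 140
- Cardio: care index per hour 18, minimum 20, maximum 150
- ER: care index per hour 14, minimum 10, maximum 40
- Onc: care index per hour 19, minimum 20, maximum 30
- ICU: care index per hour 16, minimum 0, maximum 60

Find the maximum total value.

Meeting every minimum uses 30+20+10+20+0 = 80 nurse-hours, leaving 150.
Rank by care index per hour: Onc 19 > Cardio 18 > ICU 16 > ER 14 > Peds 7.
Onc takes 10 more to reach its cap of 30 ; 140 left.
Give Cardio 130 more to hit its cap of 150 ; 10 left.
Only 10 left; ICU takes them to reach 10.
Total = 7×30 + 18×150 + 14×10 + 19×30 + 16×10 = 3780.

3780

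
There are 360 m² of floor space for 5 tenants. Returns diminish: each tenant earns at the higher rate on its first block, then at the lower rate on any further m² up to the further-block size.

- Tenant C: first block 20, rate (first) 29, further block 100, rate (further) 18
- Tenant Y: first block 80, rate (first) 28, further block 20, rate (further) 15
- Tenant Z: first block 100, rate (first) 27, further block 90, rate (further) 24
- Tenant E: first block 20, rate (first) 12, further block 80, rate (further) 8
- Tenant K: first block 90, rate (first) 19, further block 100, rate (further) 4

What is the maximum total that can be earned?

Order all 10 blocks by rate: Tenant C/T1 29 > Tenant Y/T1 28 > Tenant Z/T1 27 > Tenant Z/T2 24 > Tenant K/T1 19 > Tenant C/T2 18 > Tenant Y/T2 15 > Tenant E/T1 12 > Tenant E/T2 8 > Tenant K/T2 4.
Tenant C/T1 (29): +20 → 340 left.
Tenant Y T1 at 28: fill all 80 → 260 left.
Tenant Z/T1 (27): +100 → 160 left.
Tenant Z T2 at 24: fill all 90 → 70 left.
Tenant K T1 at 19: only 70 left, fill 70.
Total = 29×20 + 28×80 + 27×100 + 24×90 + 19×70 = 9010.

9010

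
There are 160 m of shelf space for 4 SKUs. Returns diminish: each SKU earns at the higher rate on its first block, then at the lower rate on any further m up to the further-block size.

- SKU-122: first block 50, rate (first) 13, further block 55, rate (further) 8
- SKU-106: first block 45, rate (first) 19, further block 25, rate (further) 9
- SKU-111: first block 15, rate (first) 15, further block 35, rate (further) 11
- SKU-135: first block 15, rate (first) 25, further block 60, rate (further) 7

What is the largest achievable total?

Order all 8 blocks by rate: SKU-135/tier1 25 > SKU-106/tier1 19 > SKU-111/tier1 15 > SKU-122/tier1 13 > SKU-111/tier2 11 > SKU-106/tier2 9 > SKU-122/tier2 8 > SKU-135/tier2 7.
Fill SKU-135 tier1 block (15 at 25) ; 145 left.
SKU-106 tier1 at 19: fill all 45 ; 100 left.
Fill SKU-111 tier1 block (15 at 15) ; 85 left.
SKU-122/tier1 (13): +50 ; 35 left.
SKU-111/tier2 (11): +35 ; 0 left.
Total = 25×15 + 19×45 + 15×15 + 13×50 + 11×35 = 2490.

2490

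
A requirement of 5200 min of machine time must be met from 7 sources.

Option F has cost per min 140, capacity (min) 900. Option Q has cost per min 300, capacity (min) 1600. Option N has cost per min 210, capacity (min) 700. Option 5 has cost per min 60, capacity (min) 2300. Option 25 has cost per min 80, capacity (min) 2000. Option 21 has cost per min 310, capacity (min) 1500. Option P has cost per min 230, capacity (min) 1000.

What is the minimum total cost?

Cheapest first:
Take 2300 from Option 5 at 60 → need 2900 more.
Option 25 (80): use full 2000 → 900 min to go.
Take 900 from Option F at 140 → need 0 more.
Option N, Option P, Option Q, Option 21: unused.
Cost = 2300×60 + 2000×80 + 900×140 = 424000.

424000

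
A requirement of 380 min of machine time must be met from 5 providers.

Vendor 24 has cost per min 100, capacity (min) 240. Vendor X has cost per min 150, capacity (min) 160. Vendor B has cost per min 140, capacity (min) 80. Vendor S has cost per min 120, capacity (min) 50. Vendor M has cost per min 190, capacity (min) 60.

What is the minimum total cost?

Cheapest first:
Vendor 24 (100): use full 240 → 140 min to go.
Vendor S (120): use full 50 → 90 min to go.
Take 80 from Vendor B at 140 → need 10 more.
Take 10 from Vendor X at 150 to finish.
Vendor M: unused.
Cost = 240×100 + 50×120 + 80×140 + 10×150 = 42700.

42700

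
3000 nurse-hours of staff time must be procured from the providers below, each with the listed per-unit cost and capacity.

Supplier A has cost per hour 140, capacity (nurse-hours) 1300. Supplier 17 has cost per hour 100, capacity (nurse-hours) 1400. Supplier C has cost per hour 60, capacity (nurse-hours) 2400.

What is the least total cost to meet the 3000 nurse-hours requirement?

Fill from the cheapest provider first.
Take 2400 from Supplier C at 60 ; need 600 more.
Supplier 17 at 100: take 600 of its 1400 ; requirement met.
Supplier A: unused.
Cost = 2400×60 + 600×100 = 204000.

204000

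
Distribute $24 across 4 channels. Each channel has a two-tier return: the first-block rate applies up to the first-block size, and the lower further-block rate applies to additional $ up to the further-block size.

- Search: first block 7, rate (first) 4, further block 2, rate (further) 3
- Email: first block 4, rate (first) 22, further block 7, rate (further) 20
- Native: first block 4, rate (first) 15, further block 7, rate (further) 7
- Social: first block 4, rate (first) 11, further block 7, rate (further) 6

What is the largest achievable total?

367

Order all 8 blocks by rate: Email/tier1 22 > Email/tier2 20 > Native/tier1 15 > Social/tier1 11 > Native/tier2 7 > Social/tier2 6 > Search/tier1 4 > Search/tier2 3.
Fill Email tier1 block (4 at 22) — 20 left.
Fill Email tier2 block (7 at 20) — 13 left.
Native tier1 at 15: fill all 4 — 9 left.
Social tier1 at 11: fill all 4 — 5 left.
5 remain; put them into Native tier2 at 7.
Total = 22×4 + 20×7 + 15×4 + 11×4 + 7×5 = 367.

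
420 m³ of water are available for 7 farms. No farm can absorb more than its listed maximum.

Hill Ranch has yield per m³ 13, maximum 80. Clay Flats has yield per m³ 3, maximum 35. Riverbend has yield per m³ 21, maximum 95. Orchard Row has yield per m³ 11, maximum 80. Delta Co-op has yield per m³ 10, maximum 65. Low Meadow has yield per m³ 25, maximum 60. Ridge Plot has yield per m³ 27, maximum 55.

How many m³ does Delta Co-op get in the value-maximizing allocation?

Rank by yield per m³: Ridge Plot 27 > Low Meadow 25 > Riverbend 21 > Hill Ranch 13 > Orchard Row 11 > Delta Co-op 10 > Clay Flats 3.
Ridge Plot: +55 to 55 (cap) — 365 left.
Low Meadow takes 60 to reach its cap of 60 — 305 left.
Riverbend: +95 to 95 (cap) — 210 left.
Hill Ranch takes 80 to reach its cap of 80 — 130 left.
Orchard Row takes 80 to reach its cap of 80 — 50 left.
Delta Co-op has room for 65 but only 50 remain, so it gets 50.

50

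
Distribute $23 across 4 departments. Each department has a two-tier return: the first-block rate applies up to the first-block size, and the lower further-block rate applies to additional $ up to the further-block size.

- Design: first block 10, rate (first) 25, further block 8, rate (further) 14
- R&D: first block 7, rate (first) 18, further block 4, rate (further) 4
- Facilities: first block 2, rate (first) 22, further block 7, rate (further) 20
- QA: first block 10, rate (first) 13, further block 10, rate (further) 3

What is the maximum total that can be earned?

506

Treat each block as its own option and order by rate: Design/T1 25 > Facilities/T1 22 > Facilities/T2 20 > R&D/T1 18 > Design/T2 14 > QA/T1 13 > R&D/T2 4 > QA/T2 3.
Design T1 at 25: fill all 10 — 13 left.
Facilities T1 at 22: fill all 2 — 11 left.
Facilities/T2 (20): +7 — 4 left.
R&D T1 at 18: only 4 left, fill 4.
Total = 25×10 + 22×2 + 20×7 + 18×4 = 506.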